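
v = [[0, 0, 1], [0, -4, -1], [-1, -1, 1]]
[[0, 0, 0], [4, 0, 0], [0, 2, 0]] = v@[[1, -2, 0], [-1, 0, 0], [0, 0, 0]]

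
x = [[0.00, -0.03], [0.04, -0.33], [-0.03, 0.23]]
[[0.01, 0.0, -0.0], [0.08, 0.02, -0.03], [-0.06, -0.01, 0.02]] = x@[[-0.05,-0.03,0.02], [-0.25,-0.06,0.10]]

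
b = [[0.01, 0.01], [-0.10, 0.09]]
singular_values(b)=[0.13, 0.01]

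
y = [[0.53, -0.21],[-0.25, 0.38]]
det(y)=0.149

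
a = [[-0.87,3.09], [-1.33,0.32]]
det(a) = 3.831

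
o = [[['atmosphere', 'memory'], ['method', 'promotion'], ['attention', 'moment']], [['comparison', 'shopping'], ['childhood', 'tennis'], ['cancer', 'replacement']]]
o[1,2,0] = 'cancer'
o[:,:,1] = [['memory', 'promotion', 'moment'], ['shopping', 'tennis', 'replacement']]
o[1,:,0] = ['comparison', 'childhood', 'cancer']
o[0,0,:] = ['atmosphere', 'memory']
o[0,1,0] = 'method'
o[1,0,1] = 'shopping'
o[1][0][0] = 'comparison'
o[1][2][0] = 'cancer'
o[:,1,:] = [['method', 'promotion'], ['childhood', 'tennis']]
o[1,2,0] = 'cancer'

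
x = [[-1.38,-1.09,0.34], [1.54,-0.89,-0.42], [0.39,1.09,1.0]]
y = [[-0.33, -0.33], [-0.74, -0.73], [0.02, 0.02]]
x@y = [[1.27, 1.26],[0.14, 0.13],[-0.92, -0.9]]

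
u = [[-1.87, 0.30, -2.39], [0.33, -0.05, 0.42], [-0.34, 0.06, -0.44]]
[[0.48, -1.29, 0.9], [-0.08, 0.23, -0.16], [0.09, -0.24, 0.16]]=u@[[-0.08, 0.21, -0.15],[-0.01, 0.03, -0.02],[-0.14, 0.38, -0.26]]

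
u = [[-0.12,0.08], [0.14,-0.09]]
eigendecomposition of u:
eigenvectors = [[-0.66, -0.55], [0.75, -0.84]]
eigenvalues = [-0.21, 0.0]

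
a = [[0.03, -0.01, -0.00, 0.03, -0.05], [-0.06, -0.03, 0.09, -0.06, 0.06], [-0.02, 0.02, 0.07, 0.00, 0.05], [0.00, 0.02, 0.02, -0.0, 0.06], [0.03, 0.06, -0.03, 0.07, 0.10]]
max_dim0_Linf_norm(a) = 0.1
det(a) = 0.00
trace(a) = 0.17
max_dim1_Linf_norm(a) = 0.1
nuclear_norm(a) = 0.41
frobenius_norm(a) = 0.24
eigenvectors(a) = [[(-0.19+0j),0.50-0.36j,0.50+0.36j,0.15+0.00j,0.54+0.00j], [(0.42+0j),0.20+0.22j,(0.2-0.22j),(-0.91+0j),0.52+0.00j], [(0.54+0j),(0.68+0j),(0.68-0j),0.02+0.00j,0.01+0.00j], [0.37+0.00j,0.09-0.02j,0.09+0.02j,-0.09+0.00j,(-0.66+0j)], [0.60+0.00j,(-0.22-0.07j),(-0.22+0.07j),(0.37+0j),-0.01+0.00j]]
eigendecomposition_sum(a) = [[(-0+0j),-0.01-0.00j,(-0-0j),-0.01-0.00j,-0.03+0.00j], [0.00-0.00j,0.03+0.00j,0.01+0.00j,0.02+0.00j,0.06-0.00j], [-0j,(0.03+0j),(0.01+0j),(0.03+0j),(0.08-0j)], [0.00-0.00j,(0.02+0j),0.01+0.00j,0.02+0.00j,0.06-0.00j], [-0j,(0.04+0j),(0.01+0j),(0.03+0j),(0.09-0j)]] + [[0.01+0.04j,-0.00+0.01j,0.01-0.04j,0.01+0.04j,-0.01+0.02j], [-0.02+0.01j,(-0-0j),0.02+0.00j,-0.02+0.01j,(-0.01-0j)], [-0.01+0.04j,(-0.01+0.01j),0.03-0.03j,-0.01+0.04j,(-0.02+0.01j)], [(-0+0.01j),(-0+0j),0.00-0.00j,(-0+0.01j),(-0+0j)], [(0.01-0.01j),0.00-0.00j,(-0.01+0.01j),(0.01-0.01j),(0.01-0j)]] + [[0.01-0.04j, -0.00-0.01j, (0.01+0.04j), 0.01-0.04j, -0.01-0.02j], [(-0.02-0.01j), -0.00+0.00j, (0.02-0j), (-0.02-0.01j), -0.01+0.00j], [-0.01-0.04j, (-0.01-0.01j), 0.03+0.03j, (-0.01-0.04j), -0.02-0.01j], [-0.00-0.01j, -0.00-0.00j, 0.00+0.00j, -0.00-0.01j, (-0-0j)], [0.01+0.01j, 0j, (-0.01-0.01j), 0.01+0.01j, (0.01+0j)]] + [[-0j, (0.01-0j), -0.01+0.00j, (0.01-0j), (-0-0j)], [(-0.03+0j), -0.04+0.00j, (0.05-0j), (-0.06+0j), (0.02+0j)], [0.00-0.00j, -0j, (-0+0j), -0j, (-0-0j)], [-0.00+0.00j, (-0+0j), -0j, -0.01+0.00j, 0.00+0.00j], [(0.01-0j), 0.02-0.00j, (-0.02+0j), 0.02-0.00j, -0.01-0.00j]] + [[-0.00-0.00j, (-0-0j), -0.00-0.00j, (0.01-0j), (-0+0j)], [-0.00-0.00j, (-0-0j), (-0-0j), 0.01-0.00j, -0.00+0.00j], [-0.00-0.00j, (-0-0j), (-0-0j), -0j, (-0+0j)], [0.00+0.00j, 0j, 0j, -0.01+0.00j, 0.00-0.00j], [0.00+0.00j, 0.00+0.00j, 0.00+0.00j, -0.00+0.00j, -0j]]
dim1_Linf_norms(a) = [0.05, 0.09, 0.07, 0.06, 0.1]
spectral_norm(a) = 0.17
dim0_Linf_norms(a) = [0.06, 0.06, 0.09, 0.07, 0.1]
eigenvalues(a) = [(0.15+0j), (0.04+0.01j), (0.04-0.01j), (-0.05+0j), (-0.02+0j)]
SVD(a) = [[-0.30,0.07,0.76,-0.55,-0.16], [0.76,0.32,-0.09,-0.54,0.15], [0.48,-0.09,0.64,0.57,0.17], [0.30,-0.26,-0.03,0.02,-0.92], [0.11,-0.90,-0.02,-0.30,0.28]] @ diag([0.17256403088736802, 0.15599298677626713, 0.050600047184230626, 0.017637001072899637, 0.01078956619290231]) @ [[-0.35, 0.01, 0.61, -0.27, 0.66], [-0.27, -0.46, 0.28, -0.51, -0.61], [0.29, 0.11, 0.73, 0.52, -0.31], [-0.25, 0.88, 0.04, -0.28, -0.30], [-0.81, -0.08, -0.11, 0.56, -0.1]]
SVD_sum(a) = [[0.02,-0.0,-0.03,0.01,-0.03], [-0.05,0.0,0.08,-0.04,0.09], [-0.03,0.0,0.05,-0.02,0.05], [-0.02,0.00,0.03,-0.01,0.03], [-0.01,0.00,0.01,-0.01,0.01]] + [[-0.00, -0.01, 0.00, -0.01, -0.01], [-0.01, -0.02, 0.01, -0.03, -0.03], [0.0, 0.01, -0.0, 0.01, 0.01], [0.01, 0.02, -0.01, 0.02, 0.02], [0.04, 0.06, -0.04, 0.07, 0.09]] + [[0.01, 0.00, 0.03, 0.02, -0.01],  [-0.0, -0.0, -0.0, -0.00, 0.00],  [0.01, 0.00, 0.02, 0.02, -0.01],  [-0.00, -0.0, -0.0, -0.0, 0.00],  [-0.0, -0.0, -0.0, -0.0, 0.00]] + [[0.00,  -0.01,  -0.00,  0.00,  0.0], [0.0,  -0.01,  -0.0,  0.00,  0.00], [-0.00,  0.01,  0.00,  -0.0,  -0.0], [-0.00,  0.0,  0.0,  -0.00,  -0.0], [0.0,  -0.0,  -0.0,  0.00,  0.0]] + [[0.00, 0.0, 0.00, -0.0, 0.0], [-0.00, -0.00, -0.00, 0.00, -0.00], [-0.0, -0.0, -0.00, 0.0, -0.0], [0.01, 0.00, 0.00, -0.01, 0.0], [-0.0, -0.00, -0.0, 0.00, -0.00]]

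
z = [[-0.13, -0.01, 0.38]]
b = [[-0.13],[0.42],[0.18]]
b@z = [[0.02, 0.0, -0.05], [-0.05, -0.0, 0.16], [-0.02, -0.0, 0.07]]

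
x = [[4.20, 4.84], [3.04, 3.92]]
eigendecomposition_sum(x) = [[4.09, 4.98], [3.13, 3.81]] + [[0.11, -0.14],[-0.09, 0.11]]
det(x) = 1.75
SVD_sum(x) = [[4.1,  4.92],[3.17,  3.81]] + [[0.10, -0.08], [-0.13, 0.11]]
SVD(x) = [[-0.79, -0.61],[-0.61, 0.79]] @ diag([8.101043967215272, 0.21607091716620982]) @ [[-0.64, -0.77], [-0.77, 0.64]]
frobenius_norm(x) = 8.10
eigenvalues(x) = [7.9, 0.22]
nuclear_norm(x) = 8.32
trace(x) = 8.12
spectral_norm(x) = 8.10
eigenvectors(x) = [[0.79, -0.77],  [0.61, 0.63]]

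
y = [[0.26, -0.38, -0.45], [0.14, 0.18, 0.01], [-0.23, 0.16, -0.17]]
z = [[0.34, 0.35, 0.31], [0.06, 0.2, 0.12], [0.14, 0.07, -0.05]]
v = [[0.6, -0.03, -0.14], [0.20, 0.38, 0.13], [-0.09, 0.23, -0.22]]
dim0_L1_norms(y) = [0.63, 0.72, 0.63]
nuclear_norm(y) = 1.19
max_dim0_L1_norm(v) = 0.89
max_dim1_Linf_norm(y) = 0.45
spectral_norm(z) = 0.63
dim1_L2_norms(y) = [0.64, 0.23, 0.33]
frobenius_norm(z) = 0.65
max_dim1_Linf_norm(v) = 0.6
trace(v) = 0.76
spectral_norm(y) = 0.65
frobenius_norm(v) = 0.83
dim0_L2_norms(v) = [0.64, 0.45, 0.29]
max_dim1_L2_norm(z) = 0.58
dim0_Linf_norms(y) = [0.26, 0.38, 0.45]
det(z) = -0.01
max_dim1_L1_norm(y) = 1.09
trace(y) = 0.27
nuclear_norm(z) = 0.84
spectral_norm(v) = 0.65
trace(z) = 0.49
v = z + y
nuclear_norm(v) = 1.37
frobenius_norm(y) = 0.76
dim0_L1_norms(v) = [0.89, 0.64, 0.49]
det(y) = -0.05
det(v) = -0.08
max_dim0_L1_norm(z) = 0.62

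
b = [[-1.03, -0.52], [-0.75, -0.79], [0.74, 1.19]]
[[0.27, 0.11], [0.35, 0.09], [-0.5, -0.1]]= b @ [[-0.07, -0.10], [-0.38, -0.02]]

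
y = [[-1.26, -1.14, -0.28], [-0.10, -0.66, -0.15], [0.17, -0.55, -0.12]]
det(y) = 0.00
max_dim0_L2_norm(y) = 1.43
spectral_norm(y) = 1.83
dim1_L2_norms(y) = [1.72, 0.68, 0.59]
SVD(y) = [[-0.93, 0.33, 0.15], [-0.32, -0.55, -0.77], [-0.18, -0.76, 0.62]] @ diag([1.834220539831483, 0.6443097121727676, 7.78469491492411e-05]) @ [[0.64, 0.75, 0.18], [-0.77, 0.63, 0.13], [-0.02, -0.22, 0.98]]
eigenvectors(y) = [[0.99, -0.02, -0.79], [0.12, -0.22, 0.28], [-0.08, 0.98, 0.54]]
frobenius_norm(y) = 1.94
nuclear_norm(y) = 2.48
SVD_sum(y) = [[-1.10,-1.28,-0.31], [-0.37,-0.44,-0.10], [-0.21,-0.24,-0.06]] + [[-0.16, 0.14, 0.03],[0.27, -0.22, -0.05],[0.38, -0.31, -0.06]] + [[-0.00, -0.0, 0.00],  [0.00, 0.0, -0.00],  [-0.00, -0.0, 0.00]]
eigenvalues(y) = [-1.38, 0.0, -0.66]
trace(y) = -2.04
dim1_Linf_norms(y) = [1.26, 0.66, 0.55]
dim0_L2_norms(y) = [1.28, 1.43, 0.34]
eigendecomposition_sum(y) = [[-1.15, -2.22, -0.52],[-0.14, -0.27, -0.06],[0.09, 0.18, 0.04]] + [[-0.00,0.0,-0.0],[-0.00,0.00,-0.00],[0.00,-0.00,0.0]] + [[-0.11, 1.08, 0.24],[0.04, -0.39, -0.09],[0.08, -0.73, -0.16]]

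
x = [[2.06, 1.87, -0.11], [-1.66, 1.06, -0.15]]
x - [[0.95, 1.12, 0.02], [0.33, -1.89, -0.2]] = [[1.11, 0.75, -0.13], [-1.99, 2.95, 0.05]]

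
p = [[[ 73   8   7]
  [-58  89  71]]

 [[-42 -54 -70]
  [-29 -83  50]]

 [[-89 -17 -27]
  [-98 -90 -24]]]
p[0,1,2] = 71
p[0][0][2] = 7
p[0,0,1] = 8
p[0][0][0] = 73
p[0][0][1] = 8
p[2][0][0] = -89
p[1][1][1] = -83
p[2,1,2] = -24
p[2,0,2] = -27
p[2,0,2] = -27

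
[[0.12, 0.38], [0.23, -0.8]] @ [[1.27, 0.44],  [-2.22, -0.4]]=[[-0.69, -0.1], [2.07, 0.42]]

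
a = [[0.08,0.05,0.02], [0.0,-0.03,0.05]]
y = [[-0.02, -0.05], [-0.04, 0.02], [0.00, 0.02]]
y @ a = [[-0.00, 0.00, -0.0],[-0.00, -0.0, 0.00],[0.00, -0.00, 0.0]]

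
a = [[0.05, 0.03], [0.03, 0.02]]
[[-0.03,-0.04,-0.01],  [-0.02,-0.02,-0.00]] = a@[[-0.23,-0.87,-0.14], [-0.76,0.27,0.04]]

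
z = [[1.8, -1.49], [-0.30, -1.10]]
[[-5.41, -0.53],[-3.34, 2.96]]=z@[[-0.40, -2.06], [3.15, -2.13]]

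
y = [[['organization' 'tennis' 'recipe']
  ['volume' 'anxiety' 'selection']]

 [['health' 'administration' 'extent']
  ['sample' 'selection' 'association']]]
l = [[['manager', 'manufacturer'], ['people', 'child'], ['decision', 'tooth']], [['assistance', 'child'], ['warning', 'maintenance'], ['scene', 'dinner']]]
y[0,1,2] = 'selection'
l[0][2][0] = 'decision'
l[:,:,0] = [['manager', 'people', 'decision'], ['assistance', 'warning', 'scene']]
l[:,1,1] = ['child', 'maintenance']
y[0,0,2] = 'recipe'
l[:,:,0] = [['manager', 'people', 'decision'], ['assistance', 'warning', 'scene']]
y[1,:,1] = ['administration', 'selection']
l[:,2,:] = [['decision', 'tooth'], ['scene', 'dinner']]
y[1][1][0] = 'sample'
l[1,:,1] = ['child', 'maintenance', 'dinner']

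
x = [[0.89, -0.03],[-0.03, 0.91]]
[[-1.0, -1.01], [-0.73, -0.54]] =x @ [[-1.15, -1.16], [-0.84, -0.63]]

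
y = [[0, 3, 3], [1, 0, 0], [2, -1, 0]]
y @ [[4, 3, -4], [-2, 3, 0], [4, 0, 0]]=[[6, 9, 0], [4, 3, -4], [10, 3, -8]]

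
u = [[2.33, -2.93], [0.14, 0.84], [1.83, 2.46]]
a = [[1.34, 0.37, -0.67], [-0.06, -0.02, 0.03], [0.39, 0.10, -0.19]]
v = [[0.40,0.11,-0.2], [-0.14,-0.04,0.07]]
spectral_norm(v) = 0.49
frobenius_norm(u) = 4.91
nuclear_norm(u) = 6.85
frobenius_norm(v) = 0.49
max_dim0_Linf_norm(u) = 2.93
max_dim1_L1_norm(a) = 2.38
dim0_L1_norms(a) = [1.79, 0.49, 0.89]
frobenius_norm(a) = 1.61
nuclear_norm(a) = 1.62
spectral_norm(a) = 1.61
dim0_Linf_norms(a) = [1.34, 0.37, 0.67]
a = u @ v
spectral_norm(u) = 4.00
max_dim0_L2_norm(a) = 1.4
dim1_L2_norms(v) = [0.46, 0.16]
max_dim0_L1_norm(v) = 0.54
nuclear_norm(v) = 0.49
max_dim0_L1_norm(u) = 6.23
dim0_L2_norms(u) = [2.97, 3.92]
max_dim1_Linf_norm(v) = 0.4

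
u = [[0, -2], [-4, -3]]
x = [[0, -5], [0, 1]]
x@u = [[20, 15], [-4, -3]]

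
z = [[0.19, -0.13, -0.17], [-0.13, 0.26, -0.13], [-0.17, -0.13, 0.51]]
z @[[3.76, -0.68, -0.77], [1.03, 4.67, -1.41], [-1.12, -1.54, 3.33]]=[[0.77,-0.47,-0.53], [-0.08,1.5,-0.7], [-1.34,-1.28,2.01]]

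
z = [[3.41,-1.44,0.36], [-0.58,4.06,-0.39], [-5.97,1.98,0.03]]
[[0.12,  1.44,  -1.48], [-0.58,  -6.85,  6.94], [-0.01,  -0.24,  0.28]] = z@[[-0.04, -0.46, 0.46], [-0.13, -1.54, 1.56], [0.19, 2.21, -2.24]]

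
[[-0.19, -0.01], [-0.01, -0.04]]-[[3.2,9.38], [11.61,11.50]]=[[-3.39, -9.39],[-11.62, -11.54]]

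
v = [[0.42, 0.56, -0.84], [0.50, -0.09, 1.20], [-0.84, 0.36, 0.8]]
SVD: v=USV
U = [[-0.57, -0.09, 0.82], [0.62, -0.70, 0.35], [0.54, 0.71, 0.45]]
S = [1.71, 1.04, 0.61]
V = [[-0.22, -0.1, 0.97], [-0.95, 0.26, -0.19], [0.23, 0.96, 0.16]]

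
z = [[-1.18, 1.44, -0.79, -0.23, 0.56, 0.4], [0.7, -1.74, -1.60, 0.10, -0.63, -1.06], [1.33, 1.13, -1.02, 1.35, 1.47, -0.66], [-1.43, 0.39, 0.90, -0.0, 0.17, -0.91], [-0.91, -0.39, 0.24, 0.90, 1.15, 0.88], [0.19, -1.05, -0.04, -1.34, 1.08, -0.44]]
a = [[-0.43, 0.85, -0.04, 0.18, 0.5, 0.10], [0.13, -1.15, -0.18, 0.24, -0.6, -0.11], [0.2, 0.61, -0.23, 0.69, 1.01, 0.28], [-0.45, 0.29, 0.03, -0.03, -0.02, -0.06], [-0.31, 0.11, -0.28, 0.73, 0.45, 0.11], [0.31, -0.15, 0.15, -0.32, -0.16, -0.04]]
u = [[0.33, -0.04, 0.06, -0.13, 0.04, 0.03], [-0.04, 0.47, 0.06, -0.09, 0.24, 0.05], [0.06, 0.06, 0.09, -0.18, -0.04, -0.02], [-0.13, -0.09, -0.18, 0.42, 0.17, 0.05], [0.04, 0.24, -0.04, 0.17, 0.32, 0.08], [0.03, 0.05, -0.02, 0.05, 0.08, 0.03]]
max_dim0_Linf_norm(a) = 1.15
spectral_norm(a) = 2.14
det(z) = 88.18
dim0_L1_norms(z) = [5.74, 6.14, 4.59, 3.92, 5.06, 4.35]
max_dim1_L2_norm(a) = 1.43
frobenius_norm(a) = 2.56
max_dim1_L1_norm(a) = 3.02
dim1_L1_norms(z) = [4.6, 5.83, 6.96, 3.8, 4.47, 4.14]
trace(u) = 1.66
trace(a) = -1.43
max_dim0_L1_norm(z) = 6.14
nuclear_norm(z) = 13.32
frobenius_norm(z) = 5.73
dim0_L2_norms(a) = [0.8, 1.59, 0.43, 1.1, 1.36, 0.34]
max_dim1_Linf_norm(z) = 1.74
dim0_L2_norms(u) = [0.37, 0.54, 0.22, 0.51, 0.45, 0.12]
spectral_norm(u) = 0.67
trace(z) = -3.23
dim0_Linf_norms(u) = [0.33, 0.47, 0.18, 0.42, 0.32, 0.08]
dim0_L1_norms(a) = [1.83, 3.16, 0.91, 2.19, 2.74, 0.7]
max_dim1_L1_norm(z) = 6.96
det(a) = -0.00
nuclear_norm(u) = 1.66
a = z @ u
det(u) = -0.00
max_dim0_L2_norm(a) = 1.59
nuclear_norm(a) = 4.14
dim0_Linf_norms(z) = [1.43, 1.74, 1.6, 1.35, 1.47, 1.06]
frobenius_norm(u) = 0.98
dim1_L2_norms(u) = [0.37, 0.54, 0.22, 0.51, 0.45, 0.12]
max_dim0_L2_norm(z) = 2.79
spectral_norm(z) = 3.40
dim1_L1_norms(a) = [2.1, 2.41, 3.02, 0.88, 1.99, 1.13]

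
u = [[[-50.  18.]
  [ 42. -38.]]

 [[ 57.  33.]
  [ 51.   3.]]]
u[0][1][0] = 42.0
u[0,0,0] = -50.0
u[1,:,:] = [[57.0, 33.0], [51.0, 3.0]]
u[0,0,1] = 18.0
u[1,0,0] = 57.0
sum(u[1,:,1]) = 36.0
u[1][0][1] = 33.0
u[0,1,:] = [42.0, -38.0]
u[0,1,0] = 42.0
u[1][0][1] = 33.0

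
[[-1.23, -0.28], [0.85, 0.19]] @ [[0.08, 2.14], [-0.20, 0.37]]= [[-0.04, -2.74],[0.03, 1.89]]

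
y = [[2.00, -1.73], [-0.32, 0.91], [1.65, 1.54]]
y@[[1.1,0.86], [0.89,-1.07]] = [[0.66, 3.57], [0.46, -1.25], [3.19, -0.23]]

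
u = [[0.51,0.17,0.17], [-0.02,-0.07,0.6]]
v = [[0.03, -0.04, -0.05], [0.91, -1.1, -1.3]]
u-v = [[0.48,0.21,0.22], [-0.93,1.03,1.9]]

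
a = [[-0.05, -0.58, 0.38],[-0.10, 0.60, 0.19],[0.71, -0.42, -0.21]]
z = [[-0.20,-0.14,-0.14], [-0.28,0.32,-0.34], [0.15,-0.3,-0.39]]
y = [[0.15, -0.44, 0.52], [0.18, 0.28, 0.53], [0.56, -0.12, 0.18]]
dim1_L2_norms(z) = [0.28, 0.54, 0.51]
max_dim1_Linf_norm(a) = 0.71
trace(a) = 0.34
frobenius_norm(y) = 1.11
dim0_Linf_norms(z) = [0.28, 0.32, 0.39]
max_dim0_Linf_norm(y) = 0.56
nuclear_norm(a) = 2.01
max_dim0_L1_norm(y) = 1.23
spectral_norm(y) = 0.90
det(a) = -0.21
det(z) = 0.06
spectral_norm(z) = 0.56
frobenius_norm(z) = 0.80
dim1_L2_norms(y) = [0.7, 0.63, 0.6]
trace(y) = 0.61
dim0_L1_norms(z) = [0.63, 0.76, 0.87]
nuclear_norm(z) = 1.30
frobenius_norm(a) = 1.27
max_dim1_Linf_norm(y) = 0.56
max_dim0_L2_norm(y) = 0.76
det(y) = -0.19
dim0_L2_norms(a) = [0.72, 0.93, 0.47]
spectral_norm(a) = 1.04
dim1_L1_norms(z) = [0.48, 0.94, 0.84]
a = y + z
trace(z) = -0.27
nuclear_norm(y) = 1.83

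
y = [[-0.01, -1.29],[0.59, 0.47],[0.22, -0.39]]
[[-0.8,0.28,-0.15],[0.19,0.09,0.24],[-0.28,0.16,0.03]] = y @[[-0.18, 0.33, 0.32],  [0.62, -0.22, 0.11]]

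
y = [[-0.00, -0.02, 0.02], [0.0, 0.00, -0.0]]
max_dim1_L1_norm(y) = 0.04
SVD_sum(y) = [[0.0, -0.02, 0.02],  [0.00, 0.00, 0.00]] + [[0.00, 0.0, 0.00], [-0.0, 0.00, 0.00]]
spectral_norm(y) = 0.03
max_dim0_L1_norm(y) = 0.02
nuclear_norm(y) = 0.03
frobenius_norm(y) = 0.03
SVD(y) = [[1.00, 0.00], [0.0, 1.0]] @ diag([0.028284271247461905, 0.0]) @ [[0.00, -0.71, 0.71],[-0.71, 0.50, 0.50]]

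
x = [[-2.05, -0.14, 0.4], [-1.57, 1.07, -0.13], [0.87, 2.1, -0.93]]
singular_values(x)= [2.85, 2.44, 0.0]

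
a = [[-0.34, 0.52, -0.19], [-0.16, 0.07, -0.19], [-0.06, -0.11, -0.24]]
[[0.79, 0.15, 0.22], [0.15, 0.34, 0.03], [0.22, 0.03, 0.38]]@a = [[-0.31, 0.4, -0.23], [-0.11, 0.1, -0.1], [-0.1, 0.07, -0.14]]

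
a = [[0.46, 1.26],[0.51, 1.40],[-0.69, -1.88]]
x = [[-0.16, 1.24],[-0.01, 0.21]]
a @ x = [[-0.09, 0.84], [-0.10, 0.93], [0.13, -1.25]]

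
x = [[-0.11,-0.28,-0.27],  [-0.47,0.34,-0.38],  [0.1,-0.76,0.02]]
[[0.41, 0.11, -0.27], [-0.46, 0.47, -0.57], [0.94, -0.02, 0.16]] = x@[[0.58, -1.36, 0.25], [-1.17, -0.15, -0.15], [-0.55, 0.32, 1.06]]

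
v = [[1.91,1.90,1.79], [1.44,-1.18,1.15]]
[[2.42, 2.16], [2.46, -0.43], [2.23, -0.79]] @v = [[7.73,2.05,6.82], [4.08,5.18,3.91], [3.12,5.17,3.08]]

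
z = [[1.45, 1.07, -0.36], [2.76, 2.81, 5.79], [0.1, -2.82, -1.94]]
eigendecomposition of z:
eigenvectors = [[(-0.71+0j), 0.16+0.21j, (0.16-0.21j)], [-0.61+0.00j, (-0.76+0j), (-0.76-0j)], [0.36+0.00j, (0.3-0.51j), (0.3+0.51j)]]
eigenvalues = [(2.55+0j), (-0.12+3.13j), (-0.12-3.13j)]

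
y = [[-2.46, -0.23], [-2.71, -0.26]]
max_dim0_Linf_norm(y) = 2.71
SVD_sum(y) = [[-2.46, -0.23], [-2.71, -0.26]] + [[-0.00, 0.00], [0.00, -0.0]]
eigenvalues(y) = [-2.71, -0.01]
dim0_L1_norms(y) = [5.17, 0.49]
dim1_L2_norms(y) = [2.47, 2.72]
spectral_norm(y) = 3.68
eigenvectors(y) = [[-0.67, 0.09], [-0.74, -1.0]]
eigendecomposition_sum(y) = [[-2.46, -0.23], [-2.72, -0.25]] + [[-0.00, 0.00], [0.01, -0.01]]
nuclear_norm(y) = 3.68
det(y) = 0.02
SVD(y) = [[-0.67, -0.74], [-0.74, 0.67]] @ diag([3.6764358205766707, 0.004433641928078944]) @ [[1.0,0.09], [0.09,-1.00]]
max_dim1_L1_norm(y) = 2.97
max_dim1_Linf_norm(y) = 2.71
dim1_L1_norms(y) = [2.69, 2.97]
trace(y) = -2.72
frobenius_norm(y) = 3.68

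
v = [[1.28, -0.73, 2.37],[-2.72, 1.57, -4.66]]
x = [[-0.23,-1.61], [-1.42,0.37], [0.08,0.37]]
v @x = [[0.93, -1.45],[-1.98, 3.24]]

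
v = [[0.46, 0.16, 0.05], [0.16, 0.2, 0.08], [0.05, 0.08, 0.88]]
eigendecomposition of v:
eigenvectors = [[-0.42,0.89,0.16], [0.91,0.4,0.15], [-0.07,-0.21,0.98]]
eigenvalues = [0.12, 0.52, 0.9]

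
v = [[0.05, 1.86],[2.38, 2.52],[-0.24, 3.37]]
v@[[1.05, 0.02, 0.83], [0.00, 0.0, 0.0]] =[[0.05, 0.00, 0.04], [2.50, 0.05, 1.98], [-0.25, -0.00, -0.2]]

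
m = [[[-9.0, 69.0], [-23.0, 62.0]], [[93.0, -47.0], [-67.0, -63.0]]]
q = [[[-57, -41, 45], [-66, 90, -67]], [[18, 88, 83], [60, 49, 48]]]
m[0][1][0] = -23.0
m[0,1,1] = 62.0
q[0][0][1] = -41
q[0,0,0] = -57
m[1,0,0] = 93.0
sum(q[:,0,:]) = 136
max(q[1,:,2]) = 83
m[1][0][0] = 93.0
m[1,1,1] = -63.0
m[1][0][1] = -47.0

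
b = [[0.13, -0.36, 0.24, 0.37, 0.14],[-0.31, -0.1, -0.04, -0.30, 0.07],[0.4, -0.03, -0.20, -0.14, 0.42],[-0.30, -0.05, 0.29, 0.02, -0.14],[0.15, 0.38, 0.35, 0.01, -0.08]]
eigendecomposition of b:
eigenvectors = [[-0.65, 0.22, -0.18, -0.48, -0.5], [0.28, 0.03, 0.12, 0.46, 0.48], [-0.6, 0.57, -0.58, -0.14, -0.10], [0.11, -0.42, 0.51, 0.46, 0.41], [-0.34, -0.67, 0.6, 0.57, 0.59]]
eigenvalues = [0.51, -0.44, -0.38, 0.02, 0.06]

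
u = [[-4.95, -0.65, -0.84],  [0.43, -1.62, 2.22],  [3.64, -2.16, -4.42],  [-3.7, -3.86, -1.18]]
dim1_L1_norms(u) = [6.44, 4.27, 10.22, 8.74]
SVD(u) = [[-0.65, 0.15, 0.41], [-0.03, -0.12, -0.83], [0.49, 0.82, 0.05], [-0.58, 0.54, -0.37]] @ diag([7.391564491263788, 5.982736613373669, 3.2207975699330262]) @ [[0.97, 0.22, -0.14], [0.03, -0.63, -0.78], [-0.26, 0.74, -0.61]]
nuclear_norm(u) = 16.60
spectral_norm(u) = 7.39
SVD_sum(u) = [[-4.64,-1.06,0.67], [-0.25,-0.06,0.04], [3.53,0.81,-0.51], [-4.11,-0.94,0.60]] + [[0.03, -0.57, -0.70],[-0.02, 0.43, 0.54],[0.15, -3.09, -3.81],[0.10, -2.03, -2.51]] + [[-0.34,0.98,-0.81], [0.70,-2.00,1.65], [-0.04,0.12,-0.1], [0.31,-0.89,0.73]]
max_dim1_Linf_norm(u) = 4.95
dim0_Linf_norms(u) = [4.95, 3.86, 4.42]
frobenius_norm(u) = 10.04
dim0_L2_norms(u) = [7.19, 4.76, 5.15]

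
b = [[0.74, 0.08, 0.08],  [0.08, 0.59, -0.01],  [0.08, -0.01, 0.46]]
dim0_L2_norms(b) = [0.75, 0.6, 0.47]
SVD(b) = [[-0.91, 0.29, -0.30], [-0.35, -0.91, 0.21], [-0.21, 0.3, 0.93]] @ diag([0.7896094420727022, 0.5681154335372028, 0.43227512439009513]) @ [[-0.91, -0.35, -0.21], [0.29, -0.91, 0.3], [-0.30, 0.21, 0.93]]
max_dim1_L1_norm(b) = 0.9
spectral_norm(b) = 0.79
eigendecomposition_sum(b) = [[0.66,  0.26,  0.15],[0.26,  0.1,  0.06],[0.15,  0.06,  0.03]] + [[0.04,-0.03,-0.12], [-0.03,0.02,0.08], [-0.12,0.08,0.38]] + [[0.05, -0.15, 0.05], [-0.15, 0.47, -0.15], [0.05, -0.15, 0.05]]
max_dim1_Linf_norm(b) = 0.74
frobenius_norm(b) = 1.06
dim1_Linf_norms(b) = [0.74, 0.59, 0.46]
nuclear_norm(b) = 1.79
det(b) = 0.19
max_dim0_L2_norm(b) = 0.75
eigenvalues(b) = [0.79, 0.43, 0.57]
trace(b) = 1.79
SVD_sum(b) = [[0.66, 0.26, 0.15], [0.26, 0.10, 0.06], [0.15, 0.06, 0.03]] + [[0.05, -0.15, 0.05], [-0.15, 0.47, -0.15], [0.05, -0.15, 0.05]] + [[0.04, -0.03, -0.12], [-0.03, 0.02, 0.08], [-0.12, 0.08, 0.38]]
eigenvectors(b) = [[-0.91, -0.30, 0.29], [-0.35, 0.21, -0.91], [-0.21, 0.93, 0.30]]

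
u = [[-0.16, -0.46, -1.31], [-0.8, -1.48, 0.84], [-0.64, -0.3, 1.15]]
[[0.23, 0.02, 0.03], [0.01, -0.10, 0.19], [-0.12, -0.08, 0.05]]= u @ [[-0.06,  0.06,  0.02], [-0.06,  0.02,  -0.13], [-0.15,  -0.03,  0.02]]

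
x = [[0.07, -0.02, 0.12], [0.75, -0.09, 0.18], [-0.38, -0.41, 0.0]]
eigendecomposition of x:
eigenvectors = [[0.04-0.24j, 0.04+0.24j, (0.27+0j)], [(-0.22-0.53j), (-0.22+0.53j), -0.62+0.00j], [0.78+0.00j, 0.78-0.00j, -0.73+0.00j]]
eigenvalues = [(0.09+0.4j), (0.09-0.4j), (-0.21+0j)]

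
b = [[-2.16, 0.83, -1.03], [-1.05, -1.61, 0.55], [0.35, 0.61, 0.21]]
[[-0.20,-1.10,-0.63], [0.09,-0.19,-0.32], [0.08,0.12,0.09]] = b @ [[-0.02, 0.40, 0.31], [0.05, -0.09, -0.02], [0.28, 0.16, -0.05]]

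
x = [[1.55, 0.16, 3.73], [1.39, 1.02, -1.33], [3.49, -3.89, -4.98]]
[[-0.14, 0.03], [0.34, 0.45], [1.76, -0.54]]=x @ [[0.21, 0.09],[-0.11, 0.27],[-0.12, -0.04]]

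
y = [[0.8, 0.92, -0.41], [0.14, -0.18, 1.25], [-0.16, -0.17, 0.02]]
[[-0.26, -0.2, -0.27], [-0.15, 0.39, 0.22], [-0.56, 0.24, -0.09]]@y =[[-0.19, -0.16, -0.15], [-0.10, -0.25, 0.55], [-0.4, -0.54, 0.53]]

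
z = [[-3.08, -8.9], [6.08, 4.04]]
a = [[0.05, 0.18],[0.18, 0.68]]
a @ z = [[0.94, 0.28], [3.58, 1.15]]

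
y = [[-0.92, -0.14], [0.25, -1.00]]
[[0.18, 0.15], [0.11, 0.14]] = y @ [[-0.17, -0.14], [-0.15, -0.17]]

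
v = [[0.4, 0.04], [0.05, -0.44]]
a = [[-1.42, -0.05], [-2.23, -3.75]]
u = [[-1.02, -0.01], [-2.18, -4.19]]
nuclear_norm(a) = 5.61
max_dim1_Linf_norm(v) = 0.44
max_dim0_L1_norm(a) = 3.8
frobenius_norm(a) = 4.59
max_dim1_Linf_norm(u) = 4.19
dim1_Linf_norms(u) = [1.02, 4.19]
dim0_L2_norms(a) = [2.64, 3.75]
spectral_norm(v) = 0.44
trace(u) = -5.21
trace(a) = -5.17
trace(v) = -0.04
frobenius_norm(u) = 4.83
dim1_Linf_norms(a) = [1.42, 3.75]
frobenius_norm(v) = 0.60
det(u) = 4.25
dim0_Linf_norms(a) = [2.23, 3.75]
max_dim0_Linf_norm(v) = 0.44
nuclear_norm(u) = 5.64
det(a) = 5.21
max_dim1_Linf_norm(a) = 3.75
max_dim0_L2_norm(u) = 4.19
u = v + a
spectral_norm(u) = 4.75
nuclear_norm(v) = 0.84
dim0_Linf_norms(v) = [0.4, 0.44]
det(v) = -0.18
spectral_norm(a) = 4.44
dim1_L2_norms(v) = [0.4, 0.44]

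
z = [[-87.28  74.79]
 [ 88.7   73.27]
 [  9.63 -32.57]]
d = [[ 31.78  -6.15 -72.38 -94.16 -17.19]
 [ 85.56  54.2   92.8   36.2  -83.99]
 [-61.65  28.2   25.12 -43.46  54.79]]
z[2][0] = 9.63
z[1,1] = 73.27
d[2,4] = 54.79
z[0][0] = -87.28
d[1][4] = -83.99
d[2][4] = 54.79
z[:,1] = [74.79, 73.27, -32.57]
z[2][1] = -32.57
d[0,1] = -6.15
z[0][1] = 74.79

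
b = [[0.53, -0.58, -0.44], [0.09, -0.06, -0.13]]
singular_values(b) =[0.91, 0.07]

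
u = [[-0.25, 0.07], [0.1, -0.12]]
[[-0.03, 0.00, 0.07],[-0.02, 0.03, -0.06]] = u @ [[0.20, -0.11, -0.16], [0.32, -0.36, 0.38]]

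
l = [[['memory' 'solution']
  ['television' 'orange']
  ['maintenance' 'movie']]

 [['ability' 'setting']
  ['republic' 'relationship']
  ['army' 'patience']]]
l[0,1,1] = 'orange'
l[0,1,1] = 'orange'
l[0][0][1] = 'solution'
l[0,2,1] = 'movie'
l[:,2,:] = [['maintenance', 'movie'], ['army', 'patience']]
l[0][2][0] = 'maintenance'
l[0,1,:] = ['television', 'orange']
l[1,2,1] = 'patience'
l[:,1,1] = ['orange', 'relationship']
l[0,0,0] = 'memory'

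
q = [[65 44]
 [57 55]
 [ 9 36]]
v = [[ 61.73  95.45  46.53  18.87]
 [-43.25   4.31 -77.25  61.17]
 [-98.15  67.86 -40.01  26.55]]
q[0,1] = 44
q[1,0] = 57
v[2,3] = 26.55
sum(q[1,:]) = 112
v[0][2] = 46.53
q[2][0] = 9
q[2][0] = 9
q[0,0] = 65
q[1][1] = 55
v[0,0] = 61.73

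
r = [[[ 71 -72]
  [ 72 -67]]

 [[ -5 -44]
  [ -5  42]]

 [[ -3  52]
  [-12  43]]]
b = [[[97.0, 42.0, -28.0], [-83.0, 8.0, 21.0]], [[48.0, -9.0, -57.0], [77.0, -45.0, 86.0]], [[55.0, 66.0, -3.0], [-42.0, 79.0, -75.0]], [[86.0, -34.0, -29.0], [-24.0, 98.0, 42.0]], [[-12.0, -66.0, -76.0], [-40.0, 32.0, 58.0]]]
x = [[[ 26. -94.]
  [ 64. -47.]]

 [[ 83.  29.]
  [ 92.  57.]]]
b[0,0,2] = -28.0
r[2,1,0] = -12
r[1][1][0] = -5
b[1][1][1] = -45.0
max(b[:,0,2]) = -3.0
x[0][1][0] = 64.0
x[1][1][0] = 92.0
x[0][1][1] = -47.0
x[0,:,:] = [[26.0, -94.0], [64.0, -47.0]]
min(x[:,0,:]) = -94.0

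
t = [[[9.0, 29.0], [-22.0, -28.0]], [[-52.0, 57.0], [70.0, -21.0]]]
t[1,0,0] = -52.0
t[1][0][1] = 57.0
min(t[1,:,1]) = -21.0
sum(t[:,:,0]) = 5.0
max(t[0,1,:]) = -22.0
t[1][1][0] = 70.0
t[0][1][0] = -22.0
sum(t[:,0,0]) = -43.0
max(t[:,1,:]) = 70.0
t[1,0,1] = 57.0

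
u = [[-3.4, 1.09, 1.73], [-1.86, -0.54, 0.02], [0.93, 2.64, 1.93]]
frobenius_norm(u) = 5.57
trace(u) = -2.01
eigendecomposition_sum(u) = [[-3.23, 0.27, 1.02], [-2.01, 0.17, 0.64], [1.52, -0.13, -0.48]] + [[-0.00, 0.0, 0.0], [0.0, -0.01, -0.00], [-0.00, 0.01, 0.00]] + [[-0.17,0.81,0.71], [0.15,-0.70,-0.61], [-0.59,2.76,2.41]]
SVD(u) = [[-0.92, -0.13, -0.38], [-0.3, -0.41, 0.86], [-0.27, 0.9, 0.33]] @ diag([4.304519574059112, 3.538800272075476, 0.0019674604183417105]) @ [[0.80, -0.36, -0.49], [0.58, 0.7, 0.43], [0.19, -0.62, 0.76]]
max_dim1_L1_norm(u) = 6.22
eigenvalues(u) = [-3.54, -0.01, 1.53]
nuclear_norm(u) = 7.85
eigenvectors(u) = [[0.79,0.19,0.27], [0.49,-0.62,-0.24], [-0.37,0.76,0.93]]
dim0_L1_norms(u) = [6.19, 4.27, 3.68]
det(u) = 0.03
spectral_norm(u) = 4.30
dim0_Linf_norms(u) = [3.4, 2.64, 1.93]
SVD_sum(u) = [[-3.14, 1.41, 1.93],[-1.03, 0.46, 0.63],[-0.91, 0.41, 0.56]] + [[-0.26, -0.32, -0.2],[-0.83, -1.00, -0.62],[1.84, 2.23, 1.37]] + [[-0.00, 0.00, -0.00], [0.00, -0.00, 0.00], [0.0, -0.0, 0.00]]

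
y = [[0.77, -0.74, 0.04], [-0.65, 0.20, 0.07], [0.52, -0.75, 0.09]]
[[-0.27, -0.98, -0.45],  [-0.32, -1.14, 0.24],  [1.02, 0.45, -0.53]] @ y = [[0.20, 0.34, -0.12], [0.62, -0.17, -0.07], [0.22, -0.27, 0.02]]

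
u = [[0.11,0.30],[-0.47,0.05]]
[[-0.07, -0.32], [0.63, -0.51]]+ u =[[0.04, -0.02], [0.16, -0.46]]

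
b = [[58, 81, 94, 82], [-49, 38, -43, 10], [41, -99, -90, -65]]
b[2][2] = -90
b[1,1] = 38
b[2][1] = -99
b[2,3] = -65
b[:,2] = [94, -43, -90]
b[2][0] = 41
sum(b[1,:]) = -44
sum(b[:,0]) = 50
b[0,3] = 82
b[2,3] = -65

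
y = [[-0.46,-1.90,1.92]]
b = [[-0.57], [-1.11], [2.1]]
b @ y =[[0.26, 1.08, -1.09], [0.51, 2.11, -2.13], [-0.97, -3.99, 4.03]]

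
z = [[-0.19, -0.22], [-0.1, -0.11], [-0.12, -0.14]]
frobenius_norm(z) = 0.37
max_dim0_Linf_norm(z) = 0.22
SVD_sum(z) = [[-0.19, -0.22], [-0.10, -0.11], [-0.12, -0.14]] + [[0.0, -0.0], [-0.00, 0.0], [0.0, -0.0]]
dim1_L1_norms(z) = [0.41, 0.21, 0.26]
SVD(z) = [[-0.78,0.25], [-0.4,-0.91], [-0.49,0.34]] @ diag([0.37494873826271924, 0.003666561767500806]) @ [[0.66, 0.75], [0.75, -0.66]]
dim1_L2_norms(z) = [0.29, 0.15, 0.18]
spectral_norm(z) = 0.37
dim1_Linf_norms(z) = [0.22, 0.11, 0.14]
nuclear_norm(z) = 0.38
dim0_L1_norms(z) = [0.41, 0.47]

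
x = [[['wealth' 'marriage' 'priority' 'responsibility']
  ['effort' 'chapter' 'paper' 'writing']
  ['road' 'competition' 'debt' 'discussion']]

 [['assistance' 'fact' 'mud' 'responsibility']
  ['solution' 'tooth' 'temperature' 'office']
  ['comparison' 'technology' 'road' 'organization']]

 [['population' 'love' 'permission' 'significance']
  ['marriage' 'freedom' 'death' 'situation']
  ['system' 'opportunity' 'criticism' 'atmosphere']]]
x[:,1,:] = [['effort', 'chapter', 'paper', 'writing'], ['solution', 'tooth', 'temperature', 'office'], ['marriage', 'freedom', 'death', 'situation']]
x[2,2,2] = 'criticism'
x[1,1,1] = 'tooth'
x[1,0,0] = 'assistance'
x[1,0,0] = 'assistance'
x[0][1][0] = 'effort'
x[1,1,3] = 'office'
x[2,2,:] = ['system', 'opportunity', 'criticism', 'atmosphere']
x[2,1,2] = 'death'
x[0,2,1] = 'competition'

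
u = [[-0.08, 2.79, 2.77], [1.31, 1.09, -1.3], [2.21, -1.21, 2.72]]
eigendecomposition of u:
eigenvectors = [[0.82,-0.48,0.46], [-0.41,-0.8,-0.18], [-0.41,0.36,0.87]]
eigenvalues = [-2.86, 2.47, 4.12]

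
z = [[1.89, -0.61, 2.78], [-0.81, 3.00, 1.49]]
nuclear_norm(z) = 6.86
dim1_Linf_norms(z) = [2.78, 3.0]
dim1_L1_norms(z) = [5.28, 5.3]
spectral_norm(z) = 3.54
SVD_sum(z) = [[0.42, 1.22, 1.95],[0.48, 1.39, 2.22]] + [[1.47, -1.83, 0.83], [-1.29, 1.61, -0.73]]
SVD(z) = [[0.66, 0.75], [0.75, -0.66]] @ diag([3.544334089440504, 3.3145883398138536]) @ [[0.18, 0.52, 0.83], [0.59, -0.74, 0.33]]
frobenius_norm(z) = 4.85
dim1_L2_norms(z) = [3.42, 3.45]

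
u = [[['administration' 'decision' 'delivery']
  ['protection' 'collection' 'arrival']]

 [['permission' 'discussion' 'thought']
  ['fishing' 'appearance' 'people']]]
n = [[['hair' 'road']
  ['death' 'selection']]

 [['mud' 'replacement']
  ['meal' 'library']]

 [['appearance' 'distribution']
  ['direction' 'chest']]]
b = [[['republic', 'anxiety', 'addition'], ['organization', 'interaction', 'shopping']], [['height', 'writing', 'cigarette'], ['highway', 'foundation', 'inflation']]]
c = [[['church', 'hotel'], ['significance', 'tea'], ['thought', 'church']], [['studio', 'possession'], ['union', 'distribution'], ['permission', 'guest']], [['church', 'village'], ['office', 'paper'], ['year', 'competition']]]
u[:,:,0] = [['administration', 'protection'], ['permission', 'fishing']]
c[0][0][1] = 'hotel'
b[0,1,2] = 'shopping'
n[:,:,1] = [['road', 'selection'], ['replacement', 'library'], ['distribution', 'chest']]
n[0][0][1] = 'road'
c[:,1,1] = ['tea', 'distribution', 'paper']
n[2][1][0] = 'direction'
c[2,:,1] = ['village', 'paper', 'competition']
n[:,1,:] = [['death', 'selection'], ['meal', 'library'], ['direction', 'chest']]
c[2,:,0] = ['church', 'office', 'year']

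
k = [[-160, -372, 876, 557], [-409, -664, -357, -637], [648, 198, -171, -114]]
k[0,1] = -372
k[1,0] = -409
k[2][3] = -114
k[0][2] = 876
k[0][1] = -372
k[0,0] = -160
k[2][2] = -171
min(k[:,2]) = -357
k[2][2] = -171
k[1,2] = -357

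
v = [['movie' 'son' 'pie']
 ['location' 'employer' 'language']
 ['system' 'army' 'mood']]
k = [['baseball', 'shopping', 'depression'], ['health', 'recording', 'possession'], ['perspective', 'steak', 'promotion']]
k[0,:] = ['baseball', 'shopping', 'depression']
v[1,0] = 'location'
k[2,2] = 'promotion'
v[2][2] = 'mood'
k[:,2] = ['depression', 'possession', 'promotion']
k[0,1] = 'shopping'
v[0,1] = 'son'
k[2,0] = 'perspective'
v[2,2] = 'mood'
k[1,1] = 'recording'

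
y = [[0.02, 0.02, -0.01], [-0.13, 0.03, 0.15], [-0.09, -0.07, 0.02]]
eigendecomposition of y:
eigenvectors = [[(0.59+0j), (-0.02-0.15j), (-0.02+0.15j)], [(-0.5+0j), 0.85+0.00j, 0.85-0.00j], [0.64+0.00j, 0.03+0.51j, (0.03-0.51j)]]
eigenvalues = [(-0.01+0j), (0.04+0.11j), (0.04-0.11j)]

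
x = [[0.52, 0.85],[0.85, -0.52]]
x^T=[[0.52,  0.85], [0.85,  -0.52]]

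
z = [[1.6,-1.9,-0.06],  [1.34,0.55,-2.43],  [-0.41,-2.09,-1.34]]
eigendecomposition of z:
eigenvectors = [[0.74+0.00j, 0.74-0.00j, (0.24+0j)], [-0.07-0.57j, (-0.07+0.57j), (0.51+0j)], [0.11+0.33j, (0.11-0.33j), 0.83+0.00j]]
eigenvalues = [(1.78+1.44j), (1.78-1.44j), (-2.75+0j)]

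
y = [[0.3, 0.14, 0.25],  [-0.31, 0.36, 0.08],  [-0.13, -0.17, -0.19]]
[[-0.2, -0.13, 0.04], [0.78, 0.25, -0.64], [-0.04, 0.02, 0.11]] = y @ [[-1.37, -1.01, 0.82], [0.91, -0.38, -1.0], [0.33, 0.92, -0.26]]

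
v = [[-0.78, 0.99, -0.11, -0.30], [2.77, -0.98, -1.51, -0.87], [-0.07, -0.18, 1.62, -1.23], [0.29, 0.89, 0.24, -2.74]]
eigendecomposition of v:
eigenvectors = [[-0.18+0.26j,(-0.18-0.26j),0.57+0.00j,-0.24+0.00j], [-0.09-0.56j,(-0.09+0.56j),(0.68+0j),(-0.6+0j)], [(-0.22-0.05j),-0.22+0.05j,0.36+0.00j,(0.76+0j)], [-0.73+0.00j,(-0.73-0j),(0.29+0j),(-0.09+0j)]]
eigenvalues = [(-2.49+0.59j), (-2.49-0.59j), (0.17+0j), (1.93+0j)]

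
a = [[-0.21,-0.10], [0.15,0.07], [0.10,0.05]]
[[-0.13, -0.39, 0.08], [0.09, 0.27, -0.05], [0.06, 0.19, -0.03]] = a@[[-0.21,0.97,-0.59], [1.71,1.82,0.48]]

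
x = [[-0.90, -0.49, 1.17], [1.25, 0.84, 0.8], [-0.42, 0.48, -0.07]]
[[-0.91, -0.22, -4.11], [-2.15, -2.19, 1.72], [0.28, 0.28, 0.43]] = x @ [[-0.68,-0.88,1.31], [-0.22,-0.34,1.78], [-1.39,-1.01,-1.76]]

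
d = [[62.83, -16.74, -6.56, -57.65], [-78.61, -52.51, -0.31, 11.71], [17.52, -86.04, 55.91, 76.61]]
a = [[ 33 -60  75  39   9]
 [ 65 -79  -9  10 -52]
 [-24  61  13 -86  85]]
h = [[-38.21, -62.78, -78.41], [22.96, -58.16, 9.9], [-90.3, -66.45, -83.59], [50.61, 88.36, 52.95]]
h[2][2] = -83.59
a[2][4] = 85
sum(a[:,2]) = 79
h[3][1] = 88.36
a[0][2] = 75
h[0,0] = -38.21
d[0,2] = -6.56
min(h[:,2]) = -83.59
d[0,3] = -57.65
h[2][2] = -83.59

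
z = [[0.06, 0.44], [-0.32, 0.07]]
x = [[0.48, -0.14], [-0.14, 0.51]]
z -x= [[-0.42, 0.58],[-0.18, -0.44]]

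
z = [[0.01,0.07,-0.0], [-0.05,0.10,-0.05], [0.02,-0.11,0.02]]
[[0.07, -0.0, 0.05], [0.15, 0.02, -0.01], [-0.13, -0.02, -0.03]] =z@ [[-0.18, -1.27, 0.64],[1.01, 0.12, 0.58],[-0.76, 1.14, 0.8]]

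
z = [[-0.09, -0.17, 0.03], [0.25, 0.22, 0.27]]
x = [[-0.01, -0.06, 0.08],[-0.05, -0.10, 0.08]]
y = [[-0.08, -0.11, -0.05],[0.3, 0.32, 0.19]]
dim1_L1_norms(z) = [0.29, 0.74]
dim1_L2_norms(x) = [0.1, 0.14]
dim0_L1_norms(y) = [0.38, 0.43, 0.24]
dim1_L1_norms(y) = [0.24, 0.81]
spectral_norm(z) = 0.45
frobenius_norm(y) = 0.50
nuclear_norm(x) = 0.20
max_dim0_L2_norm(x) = 0.12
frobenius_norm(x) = 0.17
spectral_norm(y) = 0.50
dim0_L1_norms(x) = [0.06, 0.16, 0.16]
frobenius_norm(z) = 0.47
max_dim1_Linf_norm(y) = 0.32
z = x + y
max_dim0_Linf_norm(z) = 0.27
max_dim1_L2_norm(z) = 0.43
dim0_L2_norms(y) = [0.31, 0.34, 0.2]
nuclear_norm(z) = 0.59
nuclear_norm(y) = 0.52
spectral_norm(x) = 0.17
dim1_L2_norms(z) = [0.19, 0.43]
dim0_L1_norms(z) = [0.34, 0.39, 0.3]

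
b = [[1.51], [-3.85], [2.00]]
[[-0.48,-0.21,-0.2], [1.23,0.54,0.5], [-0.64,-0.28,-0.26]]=b @ [[-0.32, -0.14, -0.13]]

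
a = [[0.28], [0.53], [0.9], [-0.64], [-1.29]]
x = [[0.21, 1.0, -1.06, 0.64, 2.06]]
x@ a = [[-3.43]]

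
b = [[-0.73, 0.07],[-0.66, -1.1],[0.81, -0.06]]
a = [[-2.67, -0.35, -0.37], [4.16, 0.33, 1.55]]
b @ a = [[2.24, 0.28, 0.38], [-2.81, -0.13, -1.46], [-2.41, -0.30, -0.39]]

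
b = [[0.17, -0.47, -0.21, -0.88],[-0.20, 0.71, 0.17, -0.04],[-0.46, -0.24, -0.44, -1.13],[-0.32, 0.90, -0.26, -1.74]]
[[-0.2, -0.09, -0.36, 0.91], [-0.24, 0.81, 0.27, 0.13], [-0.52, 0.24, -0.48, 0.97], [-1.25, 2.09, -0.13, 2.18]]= b @[[-0.21, 0.57, 0.09, 0.84],[-0.63, 1.53, 0.31, 0.59],[1.03, -1.04, 0.41, -0.94],[0.28, -0.36, 0.16, -0.96]]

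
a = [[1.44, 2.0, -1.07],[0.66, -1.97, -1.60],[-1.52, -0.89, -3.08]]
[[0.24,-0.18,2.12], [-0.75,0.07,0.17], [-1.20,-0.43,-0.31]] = a @ [[0.11, 0.10, 0.65], [0.19, -0.1, 0.41], [0.28, 0.12, -0.34]]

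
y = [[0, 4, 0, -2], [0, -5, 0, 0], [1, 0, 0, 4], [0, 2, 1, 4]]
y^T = [[0, 0, 1, 0], [4, -5, 0, 2], [0, 0, 0, 1], [-2, 0, 4, 4]]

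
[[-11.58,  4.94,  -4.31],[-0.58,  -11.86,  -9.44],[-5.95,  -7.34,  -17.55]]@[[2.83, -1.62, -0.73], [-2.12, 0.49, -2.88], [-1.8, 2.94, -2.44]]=[[-35.49, 8.51, 4.74], [40.49, -32.63, 57.61], [30.31, -45.55, 68.3]]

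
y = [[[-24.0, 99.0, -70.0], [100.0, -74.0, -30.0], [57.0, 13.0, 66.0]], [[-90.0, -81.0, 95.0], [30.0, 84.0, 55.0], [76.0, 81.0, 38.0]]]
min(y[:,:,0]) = -90.0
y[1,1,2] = 55.0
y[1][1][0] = 30.0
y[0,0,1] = 99.0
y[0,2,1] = 13.0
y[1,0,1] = -81.0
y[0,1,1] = -74.0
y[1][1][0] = 30.0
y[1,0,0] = -90.0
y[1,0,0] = -90.0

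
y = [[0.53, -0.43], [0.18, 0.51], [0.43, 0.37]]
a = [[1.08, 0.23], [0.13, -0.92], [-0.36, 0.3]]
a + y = [[1.61, -0.2],[0.31, -0.41],[0.07, 0.67]]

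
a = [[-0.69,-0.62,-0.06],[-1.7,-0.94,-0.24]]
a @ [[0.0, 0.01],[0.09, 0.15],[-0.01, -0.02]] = [[-0.06,-0.1],[-0.08,-0.15]]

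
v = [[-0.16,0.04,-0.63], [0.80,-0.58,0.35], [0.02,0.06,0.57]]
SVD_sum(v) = [[-0.34, 0.22, -0.34], [0.63, -0.41, 0.63], [0.23, -0.15, 0.23]] + [[0.18, -0.18, -0.29], [0.17, -0.17, -0.28], [-0.21, 0.21, 0.34]] + [[-0.0,-0.0,0.0], [-0.0,-0.0,0.00], [-0.00,-0.0,0.00]]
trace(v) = -0.17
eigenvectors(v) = [[0.13,-0.61,-0.66], [-0.99,-0.78,-0.25], [0.04,0.1,0.71]]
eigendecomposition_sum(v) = [[-0.10, 0.07, -0.07], [0.82, -0.57, 0.57], [-0.04, 0.03, -0.03]] + [[-0.00, -0.0, -0.00],[-0.0, -0.00, -0.00],[0.0, 0.00, 0.0]] + [[-0.05, -0.03, -0.56],  [-0.02, -0.01, -0.21],  [0.06, 0.03, 0.60]]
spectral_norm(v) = 1.17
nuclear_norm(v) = 1.87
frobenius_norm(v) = 1.36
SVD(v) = [[-0.45, -0.55, 0.7], [0.84, -0.53, 0.12], [0.30, 0.65, 0.70]] @ diag([1.1673554867909608, 0.699414275046128, 0.0009161444962848575]) @ [[0.64,-0.42,0.64], [-0.46,0.46,0.76], [-0.61,-0.78,0.11]]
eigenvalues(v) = [-0.7, -0.0, 0.53]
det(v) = 0.00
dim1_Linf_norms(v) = [0.63, 0.8, 0.57]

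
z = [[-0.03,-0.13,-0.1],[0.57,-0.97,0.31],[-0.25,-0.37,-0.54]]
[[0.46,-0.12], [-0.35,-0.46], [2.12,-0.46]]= z @ [[-3.23, -0.65], [-1.9, 0.38], [-1.12, 0.89]]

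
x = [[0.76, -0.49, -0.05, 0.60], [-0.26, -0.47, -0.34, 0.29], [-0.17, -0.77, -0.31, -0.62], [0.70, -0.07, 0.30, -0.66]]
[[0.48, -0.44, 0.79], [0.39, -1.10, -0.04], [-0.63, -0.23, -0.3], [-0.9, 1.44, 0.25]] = x @ [[-0.5,0.91,0.65],[-0.35,0.87,-0.13],[0.74,0.36,0.15],[1.21,-1.14,0.40]]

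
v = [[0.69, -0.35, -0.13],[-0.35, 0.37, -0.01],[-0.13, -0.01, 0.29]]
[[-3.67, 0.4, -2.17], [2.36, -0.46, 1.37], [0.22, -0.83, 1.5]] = v @[[-4.43, -1.52, -0.47], [2.17, -2.79, 3.39], [-1.16, -3.63, 5.09]]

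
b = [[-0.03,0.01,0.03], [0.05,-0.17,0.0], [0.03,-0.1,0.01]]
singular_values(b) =[0.21, 0.04, 0.01]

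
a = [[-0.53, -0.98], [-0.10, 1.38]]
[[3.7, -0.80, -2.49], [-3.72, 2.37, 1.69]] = a @ [[-1.76, -1.46, 2.14], [-2.82, 1.61, 1.38]]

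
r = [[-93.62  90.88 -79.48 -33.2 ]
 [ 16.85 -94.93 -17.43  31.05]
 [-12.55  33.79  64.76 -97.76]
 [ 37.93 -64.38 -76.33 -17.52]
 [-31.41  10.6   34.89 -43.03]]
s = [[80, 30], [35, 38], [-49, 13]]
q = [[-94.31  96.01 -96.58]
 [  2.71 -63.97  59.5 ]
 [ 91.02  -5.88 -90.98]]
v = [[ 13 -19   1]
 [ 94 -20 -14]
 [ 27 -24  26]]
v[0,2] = 1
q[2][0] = 91.02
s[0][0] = 80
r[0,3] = -33.2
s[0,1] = 30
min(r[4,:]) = -43.03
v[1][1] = -20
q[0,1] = 96.01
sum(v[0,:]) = -5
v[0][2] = 1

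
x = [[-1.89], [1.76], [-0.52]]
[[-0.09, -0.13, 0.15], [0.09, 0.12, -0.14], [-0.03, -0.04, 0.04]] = x @[[0.05,0.07,-0.08]]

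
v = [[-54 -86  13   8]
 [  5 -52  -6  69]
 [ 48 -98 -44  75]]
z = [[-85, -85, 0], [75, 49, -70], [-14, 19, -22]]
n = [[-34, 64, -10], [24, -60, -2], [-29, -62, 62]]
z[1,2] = -70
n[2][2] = 62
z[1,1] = 49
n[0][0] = -34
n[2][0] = -29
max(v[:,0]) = 48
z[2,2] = -22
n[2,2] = 62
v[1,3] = 69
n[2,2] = 62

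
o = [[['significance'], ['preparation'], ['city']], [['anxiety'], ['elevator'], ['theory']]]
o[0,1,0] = 'preparation'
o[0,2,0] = 'city'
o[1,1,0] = 'elevator'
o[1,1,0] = 'elevator'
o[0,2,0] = 'city'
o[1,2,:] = ['theory']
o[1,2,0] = 'theory'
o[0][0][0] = 'significance'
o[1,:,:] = [['anxiety'], ['elevator'], ['theory']]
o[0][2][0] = 'city'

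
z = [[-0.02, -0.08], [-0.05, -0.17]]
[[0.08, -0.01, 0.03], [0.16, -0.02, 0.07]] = z @ [[0.21, 0.95, -0.37], [-1.01, -0.15, -0.32]]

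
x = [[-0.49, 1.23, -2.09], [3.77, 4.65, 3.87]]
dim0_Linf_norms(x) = [3.77, 4.65, 3.87]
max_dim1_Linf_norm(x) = 4.65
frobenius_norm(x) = 7.55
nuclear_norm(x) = 9.55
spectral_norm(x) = 7.16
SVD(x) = [[-0.09, 1.00],[1.0, 0.09]] @ diag([7.155876069722063, 2.3930812093991127]) @ [[0.53, 0.63, 0.57], [-0.06, 0.69, -0.72]]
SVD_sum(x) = [[-0.35, -0.42, -0.38], [3.78, 4.50, 4.03]] + [[-0.14,1.65,-1.71], [-0.01,0.15,-0.16]]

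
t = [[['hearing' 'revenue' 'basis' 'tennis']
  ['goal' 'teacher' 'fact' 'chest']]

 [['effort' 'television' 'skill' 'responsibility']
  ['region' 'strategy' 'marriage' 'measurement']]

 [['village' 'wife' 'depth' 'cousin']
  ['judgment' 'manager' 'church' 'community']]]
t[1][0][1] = 'television'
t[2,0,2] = 'depth'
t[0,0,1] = 'revenue'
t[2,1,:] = ['judgment', 'manager', 'church', 'community']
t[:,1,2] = ['fact', 'marriage', 'church']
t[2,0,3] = 'cousin'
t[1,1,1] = 'strategy'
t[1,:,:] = [['effort', 'television', 'skill', 'responsibility'], ['region', 'strategy', 'marriage', 'measurement']]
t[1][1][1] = 'strategy'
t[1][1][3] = 'measurement'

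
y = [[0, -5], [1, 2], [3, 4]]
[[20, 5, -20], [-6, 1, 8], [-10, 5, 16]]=y@[[2, 3, 0], [-4, -1, 4]]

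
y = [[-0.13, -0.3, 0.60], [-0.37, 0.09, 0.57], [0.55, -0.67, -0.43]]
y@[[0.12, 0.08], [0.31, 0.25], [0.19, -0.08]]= [[0.01, -0.13], [0.09, -0.05], [-0.22, -0.09]]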